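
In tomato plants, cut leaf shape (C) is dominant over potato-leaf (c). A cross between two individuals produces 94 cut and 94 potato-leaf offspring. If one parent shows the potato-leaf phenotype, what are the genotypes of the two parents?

Observed offspring: 94 cut, 94 potato-leaf
The observed ratio simplifies to 1:1. One parent shows potato-leaf, so its genotype must be cc. A 1:1 offspring split requires the other parent to be heterozygous (Cc).
Parent genotypes: cc × Cc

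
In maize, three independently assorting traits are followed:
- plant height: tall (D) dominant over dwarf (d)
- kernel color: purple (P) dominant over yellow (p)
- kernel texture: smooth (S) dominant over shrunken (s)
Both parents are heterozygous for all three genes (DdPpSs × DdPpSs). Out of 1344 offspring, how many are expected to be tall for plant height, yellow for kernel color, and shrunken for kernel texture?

Trihybrid cross: DdPpSs × DdPpSs
Each trait segregates independently with a 3:1 phenotypic ratio, so each gene contributes 3/4 (dominant) or 1/4 (recessive).
Target: tall (plant height), yellow (kernel color), shrunken (kernel texture)
Probability = product of independent per-trait probabilities
= 3/4 × 1/4 × 1/4 = 3/64
Expected count = 3/64 × 1344 = 63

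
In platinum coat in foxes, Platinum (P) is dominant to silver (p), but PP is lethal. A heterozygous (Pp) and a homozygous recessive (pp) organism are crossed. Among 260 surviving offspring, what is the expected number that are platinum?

Cross: Pp × pp
Punnett square offspring (before lethality): 2 Pp, 2 pp
No PP offspring are produced in this cross.
platinum: 2 out of 4 → fraction 1/2
Expected count = 1/2 × 260 = 130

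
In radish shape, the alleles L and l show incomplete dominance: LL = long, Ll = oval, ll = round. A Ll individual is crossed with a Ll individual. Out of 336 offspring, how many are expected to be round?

Punnett square for Ll × Ll:
Offspring genotypes: 1 LL, 2 Ll, 1 ll
Phenotype counts: 1 long, 2 oval, 1 round
round: 1 out of 4 → fraction 1/4
Expected count = 1/4 × 336 = 84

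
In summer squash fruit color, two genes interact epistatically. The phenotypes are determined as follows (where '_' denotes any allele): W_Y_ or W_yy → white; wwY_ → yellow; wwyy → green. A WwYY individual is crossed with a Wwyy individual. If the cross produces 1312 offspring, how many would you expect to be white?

Cross: WwYY × Wwyy — consider each gene separately:
W gene: Ww × Ww → 1 WW, 2 Ww, 1 ww → 3 W_ : 1 ww (out of 4)
Y gene: YY × yy → 4 Yy → 4 Y_ (out of 4)
Genotype classes (out of 4 × 4 = 16): W_Y_ = 3×4 = 12; wwY_ = 1×4 = 4
Apply the phenotype rules: W_Y_ (12) → white; wwY_ (4) → yellow
Phenotype counts (out of 16): 12 white, 4 yellow
white: 12 out of 16 → fraction 3/4
Expected count = 3/4 × 1312 = 984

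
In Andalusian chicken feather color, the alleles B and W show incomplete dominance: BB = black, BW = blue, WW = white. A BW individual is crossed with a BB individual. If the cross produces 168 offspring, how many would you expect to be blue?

Punnett square for BW × BB:
Offspring genotypes: 2 BB, 2 BW
Phenotype counts: 2 black, 2 blue
blue: 2 out of 4 → fraction 1/2
Expected count = 1/2 × 168 = 84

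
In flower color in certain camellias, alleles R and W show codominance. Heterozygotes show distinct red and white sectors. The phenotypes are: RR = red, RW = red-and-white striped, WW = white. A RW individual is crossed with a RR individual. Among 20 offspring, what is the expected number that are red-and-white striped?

Punnett square for RW × RR:
Offspring genotypes: 2 RR, 2 RW
Phenotype counts: 2 red, 2 red-and-white striped
red-and-white striped: 2 out of 4 → fraction 1/2
Expected count = 1/2 × 20 = 10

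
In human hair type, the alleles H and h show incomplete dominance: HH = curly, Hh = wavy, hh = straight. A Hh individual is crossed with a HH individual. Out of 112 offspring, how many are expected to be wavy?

Punnett square for Hh × HH:
Offspring genotypes: 2 HH, 2 Hh
Phenotype counts: 2 curly, 2 wavy
wavy: 2 out of 4 → fraction 1/2
Expected count = 1/2 × 112 = 56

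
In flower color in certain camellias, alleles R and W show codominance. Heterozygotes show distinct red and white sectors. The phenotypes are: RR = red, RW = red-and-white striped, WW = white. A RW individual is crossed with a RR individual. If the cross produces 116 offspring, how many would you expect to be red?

Punnett square for RW × RR:
Offspring genotypes: 2 RR, 2 RW
Phenotype counts: 2 red, 2 red-and-white striped
red: 2 out of 4 → fraction 1/2
Expected count = 1/2 × 116 = 58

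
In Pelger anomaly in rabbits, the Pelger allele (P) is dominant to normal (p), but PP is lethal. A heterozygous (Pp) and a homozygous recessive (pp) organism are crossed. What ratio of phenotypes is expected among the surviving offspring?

Cross: Pp × pp
Punnett square offspring (before lethality): 2 Pp, 2 pp
No PP offspring are produced in this cross.
Ratio: 1 Pelger : 1 normal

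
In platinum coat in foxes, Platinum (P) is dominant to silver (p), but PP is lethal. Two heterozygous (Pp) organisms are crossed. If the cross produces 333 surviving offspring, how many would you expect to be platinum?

Cross: Pp × Pp
Punnett square offspring (before lethality): 1 PP, 2 Pp, 1 pp
The PP genotype is lethal (embryos die); surviving offspring: 2 Pp, 1 pp
platinum: 2 out of 3 → fraction 2/3
Expected count = 2/3 × 333 = 222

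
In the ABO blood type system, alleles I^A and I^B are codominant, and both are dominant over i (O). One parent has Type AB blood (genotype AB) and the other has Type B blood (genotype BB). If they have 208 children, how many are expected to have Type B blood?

Cross: AB × BB
Possible offspring genotypes: 2 AB, 2 BB
Blood type counts: 2 Type AB, 2 Type B
Probability of Type B: 2/4 = 1/2
Expected count = 1/2 × 208 = 104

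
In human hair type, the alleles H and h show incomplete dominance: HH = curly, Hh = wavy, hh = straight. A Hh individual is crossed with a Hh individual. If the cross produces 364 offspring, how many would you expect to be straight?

Punnett square for Hh × Hh:
Offspring genotypes: 1 HH, 2 Hh, 1 hh
Phenotype counts: 1 curly, 2 wavy, 1 straight
straight: 1 out of 4 → fraction 1/4
Expected count = 1/4 × 364 = 91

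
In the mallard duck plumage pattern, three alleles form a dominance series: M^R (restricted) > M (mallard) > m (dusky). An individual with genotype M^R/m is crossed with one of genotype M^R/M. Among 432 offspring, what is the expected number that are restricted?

Cross: M^R/m × M^R/M
Allele dominance: M^R > M > m
Offspring genotypes: 1 M^R/M^R, 1 M^R/M, 1 M^R/m, 1 M/m
Phenotype counts: 3 restricted, 1 mallard
restricted: 3 out of 4 → fraction 3/4
Expected count = 3/4 × 432 = 324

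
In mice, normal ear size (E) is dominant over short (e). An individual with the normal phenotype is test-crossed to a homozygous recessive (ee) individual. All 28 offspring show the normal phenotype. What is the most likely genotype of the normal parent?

Test cross: ? × ee
All offspring are normal.
If the unknown parent were heterozygous (Ee), about half of 28 offspring would be short; none are. The unknown parent is most likely homozygous dominant (EE).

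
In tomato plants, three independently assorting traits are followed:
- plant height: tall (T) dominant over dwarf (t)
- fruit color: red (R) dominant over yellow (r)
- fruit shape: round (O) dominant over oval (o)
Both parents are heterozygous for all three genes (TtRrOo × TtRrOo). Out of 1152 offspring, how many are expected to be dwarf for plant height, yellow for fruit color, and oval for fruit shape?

Trihybrid cross: TtRrOo × TtRrOo
Each trait segregates independently with a 3:1 phenotypic ratio, so each gene contributes 3/4 (dominant) or 1/4 (recessive).
Target: dwarf (plant height), yellow (fruit color), oval (fruit shape)
Probability = product of independent per-trait probabilities
= 1/4 × 1/4 × 1/4 = 1/64
Expected count = 1/64 × 1152 = 18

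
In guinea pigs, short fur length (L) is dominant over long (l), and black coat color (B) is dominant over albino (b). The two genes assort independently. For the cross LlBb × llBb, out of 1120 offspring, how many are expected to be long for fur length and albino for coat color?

Dihybrid cross LlBb × llBb — consider each gene separately:
fur length: Ll × ll → 2 Ll, 2 ll → 2 L_ : 2 ll (out of 4)
coat color: Bb × Bb → 1 BB, 2 Bb, 1 bb → 3 B_ : 1 bb (out of 4)
Looking for: long (ll) and albino (bb)
P(long) = 2/4, P(albino) = 1/4
P(both) = 2/4 × 1/4 = 2/16 = 1/8
Expected count = 1/8 × 1120 = 140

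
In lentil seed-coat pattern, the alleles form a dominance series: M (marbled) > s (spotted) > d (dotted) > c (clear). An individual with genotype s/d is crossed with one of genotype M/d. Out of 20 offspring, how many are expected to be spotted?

Cross: s/d × M/d
Allele dominance: M > s > d > c
Offspring genotypes: 1 M/s, 1 s/d, 1 M/d, 1 d/d
Phenotype counts: 2 marbled, 1 spotted, 1 dotted
spotted: 1 out of 4 → fraction 1/4
Expected count = 1/4 × 20 = 5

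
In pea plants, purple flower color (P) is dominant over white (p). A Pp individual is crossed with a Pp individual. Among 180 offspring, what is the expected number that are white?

Punnett square for Pp × Pp:
Offspring genotypes: 1 PP, 2 Pp, 1 pp
purple: 3, white: 1
white: 1 out of 4 → fraction 1/4
Expected count = 1/4 × 180 = 45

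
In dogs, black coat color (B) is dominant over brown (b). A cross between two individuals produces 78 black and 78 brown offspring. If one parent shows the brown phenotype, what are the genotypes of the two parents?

Observed offspring: 78 black, 78 brown
The observed ratio simplifies to 1:1. One parent shows brown, so its genotype must be bb. A 1:1 offspring split requires the other parent to be heterozygous (Bb).
Parent genotypes: bb × Bb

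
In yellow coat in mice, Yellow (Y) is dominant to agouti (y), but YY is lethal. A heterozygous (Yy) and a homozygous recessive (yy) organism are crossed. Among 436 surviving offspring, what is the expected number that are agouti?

Cross: Yy × yy
Punnett square offspring (before lethality): 2 Yy, 2 yy
No YY offspring are produced in this cross.
agouti: 2 out of 4 → fraction 1/2
Expected count = 1/2 × 436 = 218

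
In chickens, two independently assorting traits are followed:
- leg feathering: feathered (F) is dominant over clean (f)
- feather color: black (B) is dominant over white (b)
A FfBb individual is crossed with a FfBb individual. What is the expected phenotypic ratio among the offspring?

Dihybrid cross FfBb × FfBb — consider each gene separately:
leg feathering: Ff × Ff → 1 FF, 2 Ff, 1 ff → 3 F_ : 1 ff (out of 4)
feather color: Bb × Bb → 1 BB, 2 Bb, 1 bb → 3 B_ : 1 bb (out of 4)
Combine (counts out of 4 × 4 = 16): feathered/black (F_B_) = 3×3 = 9; feathered/white (F_bb) = 3×1 = 3; clean/black (ffB_) = 1×3 = 3; clean/white (ffbb) = 1×1 = 1
Phenotype counts (out of 16): 9 feathered/black, 3 feathered/white, 3 clean/black, 1 clean/white
Ratio: 9 feathered/black : 3 feathered/white : 3 clean/black : 1 clean/white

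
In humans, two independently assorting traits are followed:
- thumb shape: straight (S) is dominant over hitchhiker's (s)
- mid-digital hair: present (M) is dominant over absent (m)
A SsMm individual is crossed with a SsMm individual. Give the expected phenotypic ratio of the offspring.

Dihybrid cross SsMm × SsMm — consider each gene separately:
thumb shape: Ss × Ss → 1 SS, 2 Ss, 1 ss → 3 S_ : 1 ss (out of 4)
mid-digital hair: Mm × Mm → 1 MM, 2 Mm, 1 mm → 3 M_ : 1 mm (out of 4)
Combine (counts out of 4 × 4 = 16): straight/present (S_M_) = 3×3 = 9; straight/absent (S_mm) = 3×1 = 3; hitchhiker's/present (ssM_) = 1×3 = 3; hitchhiker's/absent (ssmm) = 1×1 = 1
Phenotype counts (out of 16): 9 straight/present, 3 straight/absent, 3 hitchhiker's/present, 1 hitchhiker's/absent
Ratio: 9 straight/present : 3 straight/absent : 3 hitchhiker's/present : 1 hitchhiker's/absent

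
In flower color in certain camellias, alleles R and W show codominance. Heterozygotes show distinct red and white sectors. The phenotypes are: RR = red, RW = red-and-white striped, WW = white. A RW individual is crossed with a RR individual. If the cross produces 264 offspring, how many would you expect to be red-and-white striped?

Punnett square for RW × RR:
Offspring genotypes: 2 RR, 2 RW
Phenotype counts: 2 red, 2 red-and-white striped
red-and-white striped: 2 out of 4 → fraction 1/2
Expected count = 1/2 × 264 = 132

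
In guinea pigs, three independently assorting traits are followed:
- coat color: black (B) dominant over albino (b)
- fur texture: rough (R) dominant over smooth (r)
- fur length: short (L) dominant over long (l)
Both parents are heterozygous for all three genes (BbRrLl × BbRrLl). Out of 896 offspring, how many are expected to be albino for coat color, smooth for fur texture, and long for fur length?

Trihybrid cross: BbRrLl × BbRrLl
Each trait segregates independently with a 3:1 phenotypic ratio, so each gene contributes 3/4 (dominant) or 1/4 (recessive).
Target: albino (coat color), smooth (fur texture), long (fur length)
Probability = product of independent per-trait probabilities
= 1/4 × 1/4 × 1/4 = 1/64
Expected count = 1/64 × 896 = 14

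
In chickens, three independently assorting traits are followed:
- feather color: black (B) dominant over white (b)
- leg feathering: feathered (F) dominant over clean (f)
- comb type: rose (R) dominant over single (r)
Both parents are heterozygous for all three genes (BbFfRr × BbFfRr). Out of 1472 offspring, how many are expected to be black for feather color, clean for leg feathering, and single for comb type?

Trihybrid cross: BbFfRr × BbFfRr
Each trait segregates independently with a 3:1 phenotypic ratio, so each gene contributes 3/4 (dominant) or 1/4 (recessive).
Target: black (feather color), clean (leg feathering), single (comb type)
Probability = product of independent per-trait probabilities
= 3/4 × 1/4 × 1/4 = 3/64
Expected count = 3/64 × 1472 = 69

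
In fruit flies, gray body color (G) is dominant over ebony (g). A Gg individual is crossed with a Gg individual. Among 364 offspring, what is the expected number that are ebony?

Punnett square for Gg × Gg:
Offspring genotypes: 1 GG, 2 Gg, 1 gg
gray: 3, ebony: 1
ebony: 1 out of 4 → fraction 1/4
Expected count = 1/4 × 364 = 91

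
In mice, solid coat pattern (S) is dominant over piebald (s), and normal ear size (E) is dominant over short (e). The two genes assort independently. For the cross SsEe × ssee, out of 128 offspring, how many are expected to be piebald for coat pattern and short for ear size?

Dihybrid cross SsEe × ssee — consider each gene separately:
coat pattern: Ss × ss → 2 Ss, 2 ss → 2 S_ : 2 ss (out of 4)
ear size: Ee × ee → 2 Ee, 2 ee → 2 E_ : 2 ee (out of 4)
Looking for: piebald (ss) and short (ee)
P(piebald) = 2/4, P(short) = 2/4
P(both) = 2/4 × 2/4 = 4/16 = 1/4
Expected count = 1/4 × 128 = 32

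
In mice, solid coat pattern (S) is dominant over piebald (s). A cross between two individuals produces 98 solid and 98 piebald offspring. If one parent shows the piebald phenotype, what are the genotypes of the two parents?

Observed offspring: 98 solid, 98 piebald
The observed ratio simplifies to 1:1. One parent shows piebald, so its genotype must be ss. A 1:1 offspring split requires the other parent to be heterozygous (Ss).
Parent genotypes: ss × Ss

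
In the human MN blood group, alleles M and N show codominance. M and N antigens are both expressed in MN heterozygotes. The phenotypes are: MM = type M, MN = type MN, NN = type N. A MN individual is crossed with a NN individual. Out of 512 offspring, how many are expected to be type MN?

Punnett square for MN × NN:
Offspring genotypes: 2 MN, 2 NN
Phenotype counts: 2 type MN, 2 type N
type MN: 2 out of 4 → fraction 1/2
Expected count = 1/2 × 512 = 256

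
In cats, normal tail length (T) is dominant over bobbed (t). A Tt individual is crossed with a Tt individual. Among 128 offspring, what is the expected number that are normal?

Punnett square for Tt × Tt:
Offspring genotypes: 1 TT, 2 Tt, 1 tt
normal: 3, bobbed: 1
normal: 3 out of 4 → fraction 3/4
Expected count = 3/4 × 128 = 96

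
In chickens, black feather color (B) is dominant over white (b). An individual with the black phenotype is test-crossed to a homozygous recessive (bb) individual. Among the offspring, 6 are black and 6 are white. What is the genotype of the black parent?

Test cross: ? × bb
Offspring: 6 black, 6 white — approximately 1:1.
A 1:1 ratio in a test cross indicates the unknown parent is heterozygous (Bb).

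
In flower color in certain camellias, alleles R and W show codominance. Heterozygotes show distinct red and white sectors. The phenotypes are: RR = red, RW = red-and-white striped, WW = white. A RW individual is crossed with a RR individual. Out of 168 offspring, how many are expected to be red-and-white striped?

Punnett square for RW × RR:
Offspring genotypes: 2 RR, 2 RW
Phenotype counts: 2 red, 2 red-and-white striped
red-and-white striped: 2 out of 4 → fraction 1/2
Expected count = 1/2 × 168 = 84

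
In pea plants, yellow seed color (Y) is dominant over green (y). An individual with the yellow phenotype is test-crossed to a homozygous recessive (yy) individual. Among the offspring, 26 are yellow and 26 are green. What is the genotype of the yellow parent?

Test cross: ? × yy
Offspring: 26 yellow, 26 green — approximately 1:1.
A 1:1 ratio in a test cross indicates the unknown parent is heterozygous (Yy).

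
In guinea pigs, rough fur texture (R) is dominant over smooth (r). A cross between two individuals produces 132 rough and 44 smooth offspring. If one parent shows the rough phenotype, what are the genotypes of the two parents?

Observed offspring: 132 rough, 44 smooth
The observed ratio simplifies to 3:1. Smooth (rr) offspring appear, so each parent must contribute one r allele. The parent stated to show rough carries R, so it is Rr. The other parent is then either Rr or rr: Rr × rr would give a 1:1 split, whereas Rr × Rr gives 3:1 — matching the data. So both parents are heterozygous (Rr × Rr).
Parent genotypes: Rr × Rr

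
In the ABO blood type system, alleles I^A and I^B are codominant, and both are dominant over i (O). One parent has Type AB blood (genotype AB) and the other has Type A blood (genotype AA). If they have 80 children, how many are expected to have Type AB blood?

Cross: AB × AA
Possible offspring genotypes: 2 AA, 2 AB
Blood type counts: 2 Type A, 2 Type AB
Probability of Type AB: 2/4 = 1/2
Expected count = 1/2 × 80 = 40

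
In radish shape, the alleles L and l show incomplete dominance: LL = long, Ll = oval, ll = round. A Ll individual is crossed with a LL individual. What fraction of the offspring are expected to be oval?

Punnett square for Ll × LL:
Offspring genotypes: 2 LL, 2 Ll
Phenotype counts: 2 long, 2 oval
oval: 2 out of 4
Probability: 2/4 = 1/2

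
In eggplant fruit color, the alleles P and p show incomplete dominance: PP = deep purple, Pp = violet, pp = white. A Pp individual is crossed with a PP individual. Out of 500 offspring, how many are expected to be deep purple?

Punnett square for Pp × PP:
Offspring genotypes: 2 PP, 2 Pp
Phenotype counts: 2 deep purple, 2 violet
deep purple: 2 out of 4 → fraction 1/2
Expected count = 1/2 × 500 = 250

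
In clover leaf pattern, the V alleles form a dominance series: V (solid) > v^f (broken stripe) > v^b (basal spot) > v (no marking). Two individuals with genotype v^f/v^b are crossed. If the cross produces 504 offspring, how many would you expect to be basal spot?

Cross: v^f/v^b × v^f/v^b
Allele dominance: V > v^f > v^b > v
Offspring genotypes: 1 v^f/v^f, 2 v^f/v^b, 1 v^b/v^b
Phenotype counts: 3 broken stripe, 1 basal spot
basal spot: 1 out of 4 → fraction 1/4
Expected count = 1/4 × 504 = 126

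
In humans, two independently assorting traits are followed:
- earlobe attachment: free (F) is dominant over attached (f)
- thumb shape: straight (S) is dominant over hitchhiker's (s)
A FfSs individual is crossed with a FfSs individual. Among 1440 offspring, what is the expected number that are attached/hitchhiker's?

Dihybrid cross FfSs × FfSs — consider each gene separately:
earlobe attachment: Ff × Ff → 1 FF, 2 Ff, 1 ff → 3 F_ : 1 ff (out of 4)
thumb shape: Ss × Ss → 1 SS, 2 Ss, 1 ss → 3 S_ : 1 ss (out of 4)
Combine (counts out of 4 × 4 = 16): free/straight (F_S_) = 3×3 = 9; free/hitchhiker's (F_ss) = 3×1 = 3; attached/straight (ffS_) = 1×3 = 3; attached/hitchhiker's (ffss) = 1×1 = 1
Phenotype counts (out of 16): 9 free/straight, 3 free/hitchhiker's, 3 attached/straight, 1 attached/hitchhiker's
attached/hitchhiker's: 1 out of 16 → fraction 1/16
Expected count = 1/16 × 1440 = 90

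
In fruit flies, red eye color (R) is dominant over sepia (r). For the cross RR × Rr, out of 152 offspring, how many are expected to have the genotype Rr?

Punnett square for RR × Rr:
Offspring genotypes: 2 RR, 2 Rr
Total offspring: 4
Count with target: 2
Probability: 2/4 = 1/2
Expected count = 1/2 × 152 = 76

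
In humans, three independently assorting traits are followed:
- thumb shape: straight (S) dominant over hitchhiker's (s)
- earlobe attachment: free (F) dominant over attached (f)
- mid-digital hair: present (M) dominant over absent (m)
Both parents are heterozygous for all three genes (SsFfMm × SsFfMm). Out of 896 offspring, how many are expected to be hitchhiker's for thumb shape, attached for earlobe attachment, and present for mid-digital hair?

Trihybrid cross: SsFfMm × SsFfMm
Each trait segregates independently with a 3:1 phenotypic ratio, so each gene contributes 3/4 (dominant) or 1/4 (recessive).
Target: hitchhiker's (thumb shape), attached (earlobe attachment), present (mid-digital hair)
Probability = product of independent per-trait probabilities
= 1/4 × 1/4 × 3/4 = 3/64
Expected count = 3/64 × 896 = 42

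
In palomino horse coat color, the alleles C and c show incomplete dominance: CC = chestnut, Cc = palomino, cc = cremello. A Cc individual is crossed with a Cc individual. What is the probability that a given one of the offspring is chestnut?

Punnett square for Cc × Cc:
Offspring genotypes: 1 CC, 2 Cc, 1 cc
Phenotype counts: 1 chestnut, 2 palomino, 1 cremello
chestnut: 1 out of 4
Probability: 1/4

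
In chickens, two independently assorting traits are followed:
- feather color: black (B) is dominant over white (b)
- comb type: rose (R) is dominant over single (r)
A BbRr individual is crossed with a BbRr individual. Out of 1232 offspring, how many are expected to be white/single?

Dihybrid cross BbRr × BbRr — consider each gene separately:
feather color: Bb × Bb → 1 BB, 2 Bb, 1 bb → 3 B_ : 1 bb (out of 4)
comb type: Rr × Rr → 1 RR, 2 Rr, 1 rr → 3 R_ : 1 rr (out of 4)
Combine (counts out of 4 × 4 = 16): black/rose (B_R_) = 3×3 = 9; black/single (B_rr) = 3×1 = 3; white/rose (bbR_) = 1×3 = 3; white/single (bbrr) = 1×1 = 1
Phenotype counts (out of 16): 9 black/rose, 3 black/single, 3 white/rose, 1 white/single
white/single: 1 out of 16 → fraction 1/16
Expected count = 1/16 × 1232 = 77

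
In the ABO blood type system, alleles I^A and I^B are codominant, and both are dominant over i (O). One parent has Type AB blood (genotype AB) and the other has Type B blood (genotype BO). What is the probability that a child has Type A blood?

Cross: AB × BO
Possible offspring genotypes: 1 AB, 1 AO, 1 BB, 1 BO
Blood type counts: 1 Type AB, 1 Type A, 2 Type B
Probability of Type A: 1/4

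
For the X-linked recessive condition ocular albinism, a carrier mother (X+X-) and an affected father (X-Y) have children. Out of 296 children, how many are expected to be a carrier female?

Cross: X+X- × X-Y
Offspring: 1 X+X-, 1 X+Y, 1 X-X-, 1 X-Y
Probability of a carrier female: 1/4
Expected count = 1/4 × 296 = 74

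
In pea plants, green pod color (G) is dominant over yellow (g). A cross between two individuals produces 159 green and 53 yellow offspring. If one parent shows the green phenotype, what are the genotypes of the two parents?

Observed offspring: 159 green, 53 yellow
The observed ratio simplifies to 3:1. Yellow (gg) offspring appear, so each parent must contribute one g allele. The parent stated to show green carries G, so it is Gg. The other parent is then either Gg or gg: Gg × gg would give a 1:1 split, whereas Gg × Gg gives 3:1 — matching the data. So both parents are heterozygous (Gg × Gg).
Parent genotypes: Gg × Gg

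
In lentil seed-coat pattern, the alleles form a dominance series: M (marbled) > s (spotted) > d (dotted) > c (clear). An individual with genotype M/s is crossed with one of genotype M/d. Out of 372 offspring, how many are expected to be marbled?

Cross: M/s × M/d
Allele dominance: M > s > d > c
Offspring genotypes: 1 M/M, 1 M/d, 1 M/s, 1 s/d
Phenotype counts: 3 marbled, 1 spotted
marbled: 3 out of 4 → fraction 3/4
Expected count = 3/4 × 372 = 279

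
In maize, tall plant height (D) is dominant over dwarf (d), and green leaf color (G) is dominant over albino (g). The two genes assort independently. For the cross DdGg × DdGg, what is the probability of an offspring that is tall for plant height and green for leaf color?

Dihybrid cross DdGg × DdGg — consider each gene separately:
plant height: Dd × Dd → 1 DD, 2 Dd, 1 dd → 3 D_ : 1 dd (out of 4)
leaf color: Gg × Gg → 1 GG, 2 Gg, 1 gg → 3 G_ : 1 gg (out of 4)
Looking for: tall (D_) and green (G_)
P(tall) = 3/4, P(green) = 3/4
P(both) = 3/4 × 3/4 = 9/16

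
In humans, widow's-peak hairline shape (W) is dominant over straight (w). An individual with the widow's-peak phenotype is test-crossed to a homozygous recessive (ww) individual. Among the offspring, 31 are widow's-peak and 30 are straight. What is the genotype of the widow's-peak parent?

Test cross: ? × ww
Offspring: 31 widow's-peak, 30 straight — approximately 1:1.
A 1:1 ratio in a test cross indicates the unknown parent is heterozygous (Ww).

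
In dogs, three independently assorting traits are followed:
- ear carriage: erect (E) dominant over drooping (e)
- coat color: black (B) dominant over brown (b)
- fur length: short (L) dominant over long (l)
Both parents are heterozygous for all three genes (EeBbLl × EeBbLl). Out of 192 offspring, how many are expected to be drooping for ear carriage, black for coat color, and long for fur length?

Trihybrid cross: EeBbLl × EeBbLl
Each trait segregates independently with a 3:1 phenotypic ratio, so each gene contributes 3/4 (dominant) or 1/4 (recessive).
Target: drooping (ear carriage), black (coat color), long (fur length)
Probability = product of independent per-trait probabilities
= 1/4 × 3/4 × 1/4 = 3/64
Expected count = 3/64 × 192 = 9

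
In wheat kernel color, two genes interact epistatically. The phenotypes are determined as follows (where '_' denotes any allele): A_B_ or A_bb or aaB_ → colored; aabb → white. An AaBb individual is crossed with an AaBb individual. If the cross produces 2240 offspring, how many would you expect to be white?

Cross: AaBb × AaBb — consider each gene separately:
A gene: Aa × Aa → 1 AA, 2 Aa, 1 aa → 3 A_ : 1 aa (out of 4)
B gene: Bb × Bb → 1 BB, 2 Bb, 1 bb → 3 B_ : 1 bb (out of 4)
Genotype classes (out of 4 × 4 = 16): A_B_ = 3×3 = 9; A_bb = 3×1 = 3; aaB_ = 1×3 = 3; aabb = 1×1 = 1
Apply the phenotype rules: A_B_ (9) + A_bb (3) + aaB_ (3) → colored; aabb (1) → white
Phenotype counts (out of 16): 15 colored, 1 white
white: 1 out of 16 → fraction 1/16
Expected count = 1/16 × 2240 = 140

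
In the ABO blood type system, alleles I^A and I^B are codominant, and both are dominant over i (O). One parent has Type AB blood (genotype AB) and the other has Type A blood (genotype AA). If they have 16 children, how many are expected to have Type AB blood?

Cross: AB × AA
Possible offspring genotypes: 2 AA, 2 AB
Blood type counts: 2 Type A, 2 Type AB
Probability of Type AB: 2/4 = 1/2
Expected count = 1/2 × 16 = 8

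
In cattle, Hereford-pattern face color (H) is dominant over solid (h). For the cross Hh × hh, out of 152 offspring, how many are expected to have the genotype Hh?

Punnett square for Hh × hh:
Offspring genotypes: 2 Hh, 2 hh
Total offspring: 4
Count with target: 2
Probability: 2/4 = 1/2
Expected count = 1/2 × 152 = 76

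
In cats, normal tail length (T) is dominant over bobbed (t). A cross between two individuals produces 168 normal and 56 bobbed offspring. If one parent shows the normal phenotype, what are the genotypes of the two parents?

Observed offspring: 168 normal, 56 bobbed
The observed ratio simplifies to 3:1. Bobbed (tt) offspring appear, so each parent must contribute one t allele. The parent stated to show normal carries T, so it is Tt. The other parent is then either Tt or tt: Tt × tt would give a 1:1 split, whereas Tt × Tt gives 3:1 — matching the data. So both parents are heterozygous (Tt × Tt).
Parent genotypes: Tt × Tt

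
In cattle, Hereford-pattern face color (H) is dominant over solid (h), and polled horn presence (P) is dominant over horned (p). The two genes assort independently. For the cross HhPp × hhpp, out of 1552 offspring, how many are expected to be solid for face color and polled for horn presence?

Dihybrid cross HhPp × hhpp — consider each gene separately:
face color: Hh × hh → 2 Hh, 2 hh → 2 H_ : 2 hh (out of 4)
horn presence: Pp × pp → 2 Pp, 2 pp → 2 P_ : 2 pp (out of 4)
Looking for: solid (hh) and polled (P_)
P(solid) = 2/4, P(polled) = 2/4
P(both) = 2/4 × 2/4 = 4/16 = 1/4
Expected count = 1/4 × 1552 = 388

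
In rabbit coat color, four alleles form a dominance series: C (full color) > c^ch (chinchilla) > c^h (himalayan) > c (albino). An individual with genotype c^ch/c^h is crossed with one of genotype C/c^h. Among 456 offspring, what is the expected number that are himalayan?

Cross: c^ch/c^h × C/c^h
Allele dominance: C > c^ch > c^h > c
Offspring genotypes: 1 C/c^ch, 1 c^ch/c^h, 1 C/c^h, 1 c^h/c^h
Phenotype counts: 2 full color, 1 chinchilla, 1 himalayan
himalayan: 1 out of 4 → fraction 1/4
Expected count = 1/4 × 456 = 114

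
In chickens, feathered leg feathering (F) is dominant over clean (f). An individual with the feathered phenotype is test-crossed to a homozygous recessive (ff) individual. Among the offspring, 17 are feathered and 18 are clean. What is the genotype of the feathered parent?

Test cross: ? × ff
Offspring: 17 feathered, 18 clean — approximately 1:1.
A 1:1 ratio in a test cross indicates the unknown parent is heterozygous (Ff).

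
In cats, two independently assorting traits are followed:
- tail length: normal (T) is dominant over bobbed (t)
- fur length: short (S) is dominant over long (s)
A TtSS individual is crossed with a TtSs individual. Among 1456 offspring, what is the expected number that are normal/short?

Dihybrid cross TtSS × TtSs — consider each gene separately:
tail length: Tt × Tt → 1 TT, 2 Tt, 1 tt → 3 T_ : 1 tt (out of 4)
fur length: SS × Ss → 2 SS, 2 Ss → 4 S_ (out of 4)
Combine (counts out of 4 × 4 = 16): normal/short (T_S_) = 3×4 = 12; bobbed/short (ttS_) = 1×4 = 4
Phenotype counts (out of 16): 12 normal/short, 4 bobbed/short
normal/short: 12 out of 16 → fraction 3/4
Expected count = 3/4 × 1456 = 1092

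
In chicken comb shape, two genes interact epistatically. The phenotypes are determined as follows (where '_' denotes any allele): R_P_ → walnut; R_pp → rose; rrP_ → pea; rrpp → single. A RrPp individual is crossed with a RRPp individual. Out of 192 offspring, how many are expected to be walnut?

Cross: RrPp × RRPp — consider each gene separately:
R gene: Rr × RR → 2 RR, 2 Rr → 4 R_ (out of 4)
P gene: Pp × Pp → 1 PP, 2 Pp, 1 pp → 3 P_ : 1 pp (out of 4)
Genotype classes (out of 4 × 4 = 16): R_P_ = 4×3 = 12; R_pp = 4×1 = 4
Apply the phenotype rules: R_P_ (12) → walnut; R_pp (4) → rose
Phenotype counts (out of 16): 12 walnut, 4 rose
walnut: 12 out of 16 → fraction 3/4
Expected count = 3/4 × 192 = 144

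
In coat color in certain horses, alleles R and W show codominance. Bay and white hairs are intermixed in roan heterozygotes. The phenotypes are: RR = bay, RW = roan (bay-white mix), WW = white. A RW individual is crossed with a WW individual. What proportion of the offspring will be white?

Punnett square for RW × WW:
Offspring genotypes: 2 RW, 2 WW
Phenotype counts: 2 roan (bay-white mix), 2 white
white: 2 out of 4
Probability: 2/4 = 1/2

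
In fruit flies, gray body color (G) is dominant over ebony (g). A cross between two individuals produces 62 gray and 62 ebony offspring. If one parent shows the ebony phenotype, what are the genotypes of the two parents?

Observed offspring: 62 gray, 62 ebony
The observed ratio simplifies to 1:1. One parent shows ebony, so its genotype must be gg. A 1:1 offspring split requires the other parent to be heterozygous (Gg).
Parent genotypes: gg × Gg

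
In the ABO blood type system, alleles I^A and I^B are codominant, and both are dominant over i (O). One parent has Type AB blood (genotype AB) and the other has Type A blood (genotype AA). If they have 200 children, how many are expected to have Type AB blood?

Cross: AB × AA
Possible offspring genotypes: 2 AA, 2 AB
Blood type counts: 2 Type A, 2 Type AB
Probability of Type AB: 2/4 = 1/2
Expected count = 1/2 × 200 = 100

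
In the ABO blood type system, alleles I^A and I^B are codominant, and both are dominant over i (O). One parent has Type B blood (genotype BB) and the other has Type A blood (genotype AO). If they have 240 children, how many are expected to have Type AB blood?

Cross: BB × AO
Possible offspring genotypes: 2 AB, 2 BO
Blood type counts: 2 Type AB, 2 Type B
Probability of Type AB: 2/4 = 1/2
Expected count = 1/2 × 240 = 120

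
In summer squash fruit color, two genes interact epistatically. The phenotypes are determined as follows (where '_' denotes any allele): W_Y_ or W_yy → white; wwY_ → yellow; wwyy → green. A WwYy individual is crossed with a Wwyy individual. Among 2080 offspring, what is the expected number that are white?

Cross: WwYy × Wwyy — consider each gene separately:
W gene: Ww × Ww → 1 WW, 2 Ww, 1 ww → 3 W_ : 1 ww (out of 4)
Y gene: Yy × yy → 2 Yy, 2 yy → 2 Y_ : 2 yy (out of 4)
Genotype classes (out of 4 × 4 = 16): W_Y_ = 3×2 = 6; W_yy = 3×2 = 6; wwY_ = 1×2 = 2; wwyy = 1×2 = 2
Apply the phenotype rules: W_Y_ (6) + W_yy (6) → white; wwY_ (2) → yellow; wwyy (2) → green
Phenotype counts (out of 16): 12 white, 2 yellow, 2 green
white: 12 out of 16 → fraction 3/4
Expected count = 3/4 × 2080 = 1560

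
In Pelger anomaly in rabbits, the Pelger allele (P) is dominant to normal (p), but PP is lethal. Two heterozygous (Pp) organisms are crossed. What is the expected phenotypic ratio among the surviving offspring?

Cross: Pp × Pp
Punnett square offspring (before lethality): 1 PP, 2 Pp, 1 pp
The PP genotype is lethal (embryos die); surviving offspring: 2 Pp, 1 pp
Ratio: 2 Pelger : 1 normal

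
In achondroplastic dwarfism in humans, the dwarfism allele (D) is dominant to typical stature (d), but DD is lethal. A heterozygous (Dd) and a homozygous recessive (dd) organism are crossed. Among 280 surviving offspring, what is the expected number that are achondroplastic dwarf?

Cross: Dd × dd
Punnett square offspring (before lethality): 2 Dd, 2 dd
No DD offspring are produced in this cross.
achondroplastic dwarf: 2 out of 4 → fraction 1/2
Expected count = 1/2 × 280 = 140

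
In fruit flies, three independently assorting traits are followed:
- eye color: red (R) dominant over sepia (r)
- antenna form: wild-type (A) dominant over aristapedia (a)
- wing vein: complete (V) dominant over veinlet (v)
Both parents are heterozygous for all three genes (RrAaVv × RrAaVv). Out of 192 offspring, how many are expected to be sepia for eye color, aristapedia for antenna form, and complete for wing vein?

Trihybrid cross: RrAaVv × RrAaVv
Each trait segregates independently with a 3:1 phenotypic ratio, so each gene contributes 3/4 (dominant) or 1/4 (recessive).
Target: sepia (eye color), aristapedia (antenna form), complete (wing vein)
Probability = product of independent per-trait probabilities
= 1/4 × 1/4 × 3/4 = 3/64
Expected count = 3/64 × 192 = 9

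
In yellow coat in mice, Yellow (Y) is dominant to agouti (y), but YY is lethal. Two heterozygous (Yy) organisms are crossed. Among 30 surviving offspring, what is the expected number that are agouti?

Cross: Yy × Yy
Punnett square offspring (before lethality): 1 YY, 2 Yy, 1 yy
The YY genotype is lethal (embryos die); surviving offspring: 2 Yy, 1 yy
agouti: 1 out of 3 → fraction 1/3
Expected count = 1/3 × 30 = 10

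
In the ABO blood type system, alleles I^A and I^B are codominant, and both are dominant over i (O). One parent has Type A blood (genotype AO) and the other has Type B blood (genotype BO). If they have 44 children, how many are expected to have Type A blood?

Cross: AO × BO
Possible offspring genotypes: 1 AB, 1 AO, 1 BO, 1 OO
Blood type counts: 1 Type AB, 1 Type A, 1 Type B, 1 Type O
Probability of Type A: 1/4
Expected count = 1/4 × 44 = 11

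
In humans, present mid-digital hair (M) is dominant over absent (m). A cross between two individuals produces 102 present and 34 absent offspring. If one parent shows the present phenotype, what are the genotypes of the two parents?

Observed offspring: 102 present, 34 absent
The observed ratio simplifies to 3:1. Absent (mm) offspring appear, so each parent must contribute one m allele. The parent stated to show present carries M, so it is Mm. The other parent is then either Mm or mm: Mm × mm would give a 1:1 split, whereas Mm × Mm gives 3:1 — matching the data. So both parents are heterozygous (Mm × Mm).
Parent genotypes: Mm × Mm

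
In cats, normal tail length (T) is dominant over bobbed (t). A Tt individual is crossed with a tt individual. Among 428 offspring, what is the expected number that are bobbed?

Punnett square for Tt × tt:
Offspring genotypes: 2 Tt, 2 tt
normal: 2, bobbed: 2
bobbed: 2 out of 4 → fraction 1/2
Expected count = 1/2 × 428 = 214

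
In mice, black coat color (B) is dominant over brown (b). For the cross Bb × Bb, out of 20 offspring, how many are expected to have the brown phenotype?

Punnett square for Bb × Bb:
Offspring genotypes: 1 BB, 2 Bb, 1 bb
Total offspring: 4
Count with target: 1
Probability: 1/4
Expected count = 1/4 × 20 = 5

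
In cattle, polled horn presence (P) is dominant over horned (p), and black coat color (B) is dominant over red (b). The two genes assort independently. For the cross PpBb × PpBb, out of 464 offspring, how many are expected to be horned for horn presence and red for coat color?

Dihybrid cross PpBb × PpBb — consider each gene separately:
horn presence: Pp × Pp → 1 PP, 2 Pp, 1 pp → 3 P_ : 1 pp (out of 4)
coat color: Bb × Bb → 1 BB, 2 Bb, 1 bb → 3 B_ : 1 bb (out of 4)
Looking for: horned (pp) and red (bb)
P(horned) = 1/4, P(red) = 1/4
P(both) = 1/4 × 1/4 = 1/16
Expected count = 1/16 × 464 = 29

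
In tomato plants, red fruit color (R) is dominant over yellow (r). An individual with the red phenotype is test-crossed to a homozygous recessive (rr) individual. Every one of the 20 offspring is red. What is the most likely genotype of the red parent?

Test cross: ? × rr
All offspring are red.
If the unknown parent were heterozygous (Rr), about half of 20 offspring would be yellow; none are. The unknown parent is most likely homozygous dominant (RR).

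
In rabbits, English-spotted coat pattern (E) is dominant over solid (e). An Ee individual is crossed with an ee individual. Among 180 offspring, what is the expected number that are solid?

Punnett square for Ee × ee:
Offspring genotypes: 2 Ee, 2 ee
English-spotted: 2, solid: 2
solid: 2 out of 4 → fraction 1/2
Expected count = 1/2 × 180 = 90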